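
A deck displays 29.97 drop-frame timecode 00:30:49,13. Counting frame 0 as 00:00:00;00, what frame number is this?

55429

As if non-drop at 30 labels/s: (0 × 3600 + 30 × 60 + 49) × 30 + 13 = 55483.
Minute boundaries passed: 30; those not divisible by 10: 30 − 3 = 27; dropped labels = 2 × 27 = 54.
Actual frame index = 55483 − 54 = 55429.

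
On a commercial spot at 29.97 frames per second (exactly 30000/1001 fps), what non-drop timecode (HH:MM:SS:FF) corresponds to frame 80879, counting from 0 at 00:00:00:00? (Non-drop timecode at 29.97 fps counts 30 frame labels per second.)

80879 ÷ 30 = 2695 full seconds, remainder 29 frames.
2695 s = 0 h 44 min 55 s.
Timecode: 00:44:55:29.

00:44:55:29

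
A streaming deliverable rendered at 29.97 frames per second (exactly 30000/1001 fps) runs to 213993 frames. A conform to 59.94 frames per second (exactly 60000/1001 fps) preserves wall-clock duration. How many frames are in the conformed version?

427986 frames

Target frames = source frames × (target rate / source rate) = 213993 × (60000/1001)/(30000/1001) = 213993 × 2 = 427986.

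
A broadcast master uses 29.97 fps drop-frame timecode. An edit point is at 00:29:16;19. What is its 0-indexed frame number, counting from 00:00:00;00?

52645

Complete 10-minute blocks: 2, each 17982 frames → 35964.
Remaining 9 whole minutes in the current block: 1800 + 8 × 1798 = 16184 frames.
Within the current minute: 16 × 30 + 19 − 2 = 497 (labels ;00/;01 skipped at this minute). Total = 35964 + 16184 + 497 = 52645.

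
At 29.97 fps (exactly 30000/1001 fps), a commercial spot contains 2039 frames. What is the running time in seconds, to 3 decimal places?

68.035 seconds

Running time = 2039 × 1001/30000 = 2041039/30000 s ≈ 68.035 s.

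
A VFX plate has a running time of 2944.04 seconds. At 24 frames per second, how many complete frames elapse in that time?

Frames = 2944.04 × 24 = 1766424/25 ≈ 70656.9600.
Complete frames: 70656.

70656 frames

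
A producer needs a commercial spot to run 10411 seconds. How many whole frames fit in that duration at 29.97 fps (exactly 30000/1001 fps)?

Frames = 10411 × 30000/1001 = 312330000/1001 ≈ 312017.9820.
Complete frames: 312017.

312017 frames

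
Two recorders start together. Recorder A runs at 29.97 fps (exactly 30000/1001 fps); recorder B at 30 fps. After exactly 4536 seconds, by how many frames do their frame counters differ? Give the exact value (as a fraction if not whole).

A emits 30000/1001 × 4536 = 19440000/143 frames; B emits 30 × 4536 = 136080.
Difference = 19440/143 frames (≈ 135.9441); B is ahead of A.

19440/143 frames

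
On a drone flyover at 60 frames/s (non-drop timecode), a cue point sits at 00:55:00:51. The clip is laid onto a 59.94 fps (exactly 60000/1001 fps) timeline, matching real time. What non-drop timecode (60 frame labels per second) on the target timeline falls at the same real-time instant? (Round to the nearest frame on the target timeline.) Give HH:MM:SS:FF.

00:54:57:33

Source frame index: (0×3600 + 55×60 + 0) × 60 + 51 = 198051.
Real time: 198051 / (60) = 66017/20 s.
Target frame: (66017/20) × (60000/1001) = 28293000/143 ≈ 197853.147 → 197853.
At 60 labels/s: frame 197853 → 00:54:57:33.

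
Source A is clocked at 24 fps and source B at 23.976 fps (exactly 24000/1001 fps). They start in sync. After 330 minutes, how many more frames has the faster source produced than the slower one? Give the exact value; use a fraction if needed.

330 min = 19800 s.
A emits 24 × 19800 = 475200 frames; B emits 24000/1001 × 19800 = 43200000/91.
Difference = 43200/91 frames (≈ 474.7253); B is behind A.

43200/91 frames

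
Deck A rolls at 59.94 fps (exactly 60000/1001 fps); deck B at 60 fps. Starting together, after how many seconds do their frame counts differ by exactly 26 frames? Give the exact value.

13013/30 seconds

The gap grows by |60 − 60000/1001| = 60/1001 frames per second.
Time for a 26-frame gap: 26 ÷ (60/1001) = 13013/30 s.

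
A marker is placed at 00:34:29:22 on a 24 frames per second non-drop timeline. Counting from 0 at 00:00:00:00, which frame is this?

frame 49678

Total seconds to the label: (0 × 3600 + 34 × 60 + 29) = 2069.
Frame index = 2069 × 24 + 22 = 49678.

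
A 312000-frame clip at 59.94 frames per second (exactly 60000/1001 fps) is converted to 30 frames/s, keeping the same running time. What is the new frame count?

Target frames = source frames × (target rate / source rate) = 312000 × (30)/(60000/1001) = 312000 × 1001/2000 = 156156.

156156 frames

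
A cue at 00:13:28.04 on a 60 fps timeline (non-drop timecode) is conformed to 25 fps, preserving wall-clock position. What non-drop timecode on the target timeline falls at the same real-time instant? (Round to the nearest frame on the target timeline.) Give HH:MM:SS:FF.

00:13:28:02

Source frame index: (0×3600 + 13×60 + 28) × 60 + 4 = 48484.
Real time: 48484 / (60) = 12121/15 s.
Target frame: (12121/15) × (25) = 60605/3 ≈ 20201.667 → 20202.
At 25 labels/s: frame 20202 → 00:13:28:02.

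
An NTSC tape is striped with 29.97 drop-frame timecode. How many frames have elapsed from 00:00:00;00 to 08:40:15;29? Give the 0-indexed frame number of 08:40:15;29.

935543

As if non-drop at 30 labels/s: (8 × 3600 + 40 × 60 + 15) × 30 + 29 = 936479.
Minute boundaries passed: 520; those not divisible by 10: 520 − 52 = 468; dropped labels = 2 × 468 = 936.
Actual frame index = 936479 − 936 = 935543.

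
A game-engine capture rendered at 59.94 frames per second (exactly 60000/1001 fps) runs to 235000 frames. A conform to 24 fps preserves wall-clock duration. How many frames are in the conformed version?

Target frames = source frames × (target rate / source rate) = 235000 × (24)/(60000/1001) = 235000 × 1001/2500 = 94094.

94094 frames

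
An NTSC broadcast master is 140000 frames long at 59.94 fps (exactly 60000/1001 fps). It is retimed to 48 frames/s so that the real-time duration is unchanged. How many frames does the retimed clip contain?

112112 frames

Target frames = source frames × (target rate / source rate) = 140000 × (48)/(60000/1001) = 140000 × 1001/1250 = 112112.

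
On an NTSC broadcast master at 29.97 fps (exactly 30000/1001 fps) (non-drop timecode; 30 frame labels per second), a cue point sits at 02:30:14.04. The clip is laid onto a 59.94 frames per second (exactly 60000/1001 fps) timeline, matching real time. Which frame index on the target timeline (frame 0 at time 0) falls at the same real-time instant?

frame 540848

Source frame index: (2×3600 + 30×60 + 14) × 30 + 4 = 270424.
Real time: 270424 / (30000/1001) = 33836803/3750 s.
Target frame: (33836803/3750) × (60000/1001) = 540848.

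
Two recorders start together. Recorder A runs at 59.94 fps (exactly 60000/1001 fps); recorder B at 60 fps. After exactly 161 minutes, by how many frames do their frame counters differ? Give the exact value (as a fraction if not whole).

82800/143 frames

161 min = 9660 s.
A emits 60000/1001 × 9660 = 82800000/143 frames; B emits 60 × 9660 = 579600.
Difference = 82800/143 frames (≈ 579.0210); B is ahead of A.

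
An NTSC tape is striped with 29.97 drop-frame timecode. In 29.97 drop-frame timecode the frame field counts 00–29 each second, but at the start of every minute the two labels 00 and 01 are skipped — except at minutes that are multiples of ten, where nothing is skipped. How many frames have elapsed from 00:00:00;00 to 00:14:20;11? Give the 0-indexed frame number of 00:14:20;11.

As if non-drop at 30 labels/s: (0 × 3600 + 14 × 60 + 20) × 30 + 11 = 25811.
Minute boundaries passed: 14; those not divisible by 10: 14 − 1 = 13; dropped labels = 2 × 13 = 26.
Actual frame index = 25811 − 26 = 25785.

25785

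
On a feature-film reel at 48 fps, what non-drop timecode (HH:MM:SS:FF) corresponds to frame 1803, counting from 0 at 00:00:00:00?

00:00:37:27

1803 ÷ 48 = 37 full seconds, remainder 27 frames.
37 s = 0 h 0 min 37 s.
Timecode: 00:00:37:27.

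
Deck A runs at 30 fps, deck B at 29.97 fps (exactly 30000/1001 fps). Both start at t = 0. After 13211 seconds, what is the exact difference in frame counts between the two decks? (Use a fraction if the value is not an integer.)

36030/91 frames

A emits 30 × 13211 = 396330 frames; B emits 30000/1001 × 13211 = 36030000/91.
Difference = 36030/91 frames (≈ 395.9341); B is behind A.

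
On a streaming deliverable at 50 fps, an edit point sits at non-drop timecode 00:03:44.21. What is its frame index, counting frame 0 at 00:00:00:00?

frame 11221

Total seconds to the label: (0 × 3600 + 3 × 60 + 44) = 224.
Frame index = 224 × 50 + 21 = 11221.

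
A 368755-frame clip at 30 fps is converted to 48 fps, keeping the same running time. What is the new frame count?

590008 frames

Target frames = source frames × (target rate / source rate) = 368755 × (48)/(30) = 368755 × 8/5 = 590008.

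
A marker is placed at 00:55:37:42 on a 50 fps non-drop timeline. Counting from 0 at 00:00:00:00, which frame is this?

frame 166892

Total seconds to the label: (0 × 3600 + 55 × 60 + 37) = 3337.
Frame index = 3337 × 50 + 42 = 166892.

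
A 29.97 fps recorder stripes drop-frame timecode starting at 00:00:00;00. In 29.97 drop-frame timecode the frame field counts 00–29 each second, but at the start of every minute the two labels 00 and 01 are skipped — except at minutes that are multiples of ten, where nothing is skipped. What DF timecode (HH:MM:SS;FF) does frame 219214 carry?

Ten DF minutes hold 17982 frames, so frame 219214 lies in block 12 (frames 215784–233765) with 3430 frames into that block.
The block's first minute is 1800 frames and the rest 1798 each; 3430 frames reaches minute 1, so 12 × 18 + 1 × 2 = 218 labels have been skipped so far.
Adding those back, label number 219214 + 218 = 219432 at 30 labels/s is 7314 s + 12 f = 2 h 1 min 54 s frame 12, i.e. 02:01:54;12.

02:01:54;12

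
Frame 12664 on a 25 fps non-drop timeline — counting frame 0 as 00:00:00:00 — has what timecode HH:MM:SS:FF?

12664 ÷ 25 = 506 full seconds, remainder 14 frames.
506 s = 0 h 8 min 26 s.
Timecode: 00:08:26:14.

00:08:26:14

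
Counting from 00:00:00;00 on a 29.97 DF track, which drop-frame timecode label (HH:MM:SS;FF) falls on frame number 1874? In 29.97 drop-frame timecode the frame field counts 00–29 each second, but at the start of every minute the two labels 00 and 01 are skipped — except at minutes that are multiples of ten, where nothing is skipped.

Each 10-minute DF block holds 10 × 60 × 30 − 9 × 2 = 17982 frames. 1874 ÷ 17982 → 0 full blocks, remainder 1874.
Within the partial block the first minute is 1800 frames and each further minute 1798, so 1 further minute boundary passed. Total skipped labels = 18 × 0 + 2 × 1 = 2.
Non-drop label index = 1874 + 2 = 1876; at 30 labels/s that is 00:01:02:16, i.e. DF 00:01:02;16.

00:01:02;16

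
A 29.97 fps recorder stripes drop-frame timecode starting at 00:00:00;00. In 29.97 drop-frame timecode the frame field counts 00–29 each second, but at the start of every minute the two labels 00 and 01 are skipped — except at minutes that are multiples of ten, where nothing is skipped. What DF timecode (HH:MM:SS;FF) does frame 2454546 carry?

22:45:00;04

Each 10-minute DF block holds 10 × 60 × 30 − 9 × 2 = 17982 frames. 2454546 ÷ 17982 → 136 full blocks, remainder 8994.
Within the partial block the first minute is 1800 frames and each further minute 1798, so 5 further minute boundaries passed. Total skipped labels = 18 × 136 + 2 × 5 = 2458.
Non-drop label index = 2454546 + 2458 = 2457004; at 30 labels/s that is 22:45:00:04, i.e. DF 22:45:00;04.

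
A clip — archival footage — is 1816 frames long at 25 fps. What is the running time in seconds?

Running time = 1816 / (25) = 72.64 s.

72.64 seconds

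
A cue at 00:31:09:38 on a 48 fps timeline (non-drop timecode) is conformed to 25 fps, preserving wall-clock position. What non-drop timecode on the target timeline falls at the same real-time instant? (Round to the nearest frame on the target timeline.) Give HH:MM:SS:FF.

Source frame index: (0×3600 + 31×60 + 9) × 48 + 38 = 89750.
Real time: 89750 / (48) = 44875/24 s.
Target frame: (44875/24) × (25) = 1121875/24 ≈ 46744.792 → 46745.
At 25 labels/s: frame 46745 → 00:31:09:20.

00:31:09:20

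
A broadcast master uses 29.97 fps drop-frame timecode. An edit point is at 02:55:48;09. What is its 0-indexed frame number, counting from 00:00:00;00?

Complete 10-minute blocks: 17, each 17982 frames → 305694.
Remaining 5 whole minutes in the current block: 1800 + 4 × 1798 = 8992 frames.
Within the current minute: 48 × 30 + 9 − 2 = 1447 (labels ;00/;01 skipped at this minute). Total = 305694 + 8992 + 1447 = 316133.

316133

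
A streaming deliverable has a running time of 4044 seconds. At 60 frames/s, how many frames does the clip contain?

242640 frames

Frames = 4044 × 60 = 242640.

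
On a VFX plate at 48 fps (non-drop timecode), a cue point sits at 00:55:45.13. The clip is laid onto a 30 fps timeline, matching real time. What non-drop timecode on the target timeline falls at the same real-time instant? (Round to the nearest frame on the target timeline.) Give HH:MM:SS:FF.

00:55:45:08

Source frame index: (0×3600 + 55×60 + 45) × 48 + 13 = 160573.
Real time: 160573 / (48) = 160573/48 s.
Target frame: (160573/48) × (30) = 802865/8 ≈ 100358.125 → 100358.
At 30 labels/s: frame 100358 → 00:55:45:08.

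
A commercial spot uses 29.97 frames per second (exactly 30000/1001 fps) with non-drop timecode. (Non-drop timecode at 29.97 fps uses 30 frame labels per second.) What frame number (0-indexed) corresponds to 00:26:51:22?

frame 48352

Total seconds to the label: (0 × 3600 + 26 × 60 + 51) = 1611.
Frame index = 1611 × 30 + 22 = 48352.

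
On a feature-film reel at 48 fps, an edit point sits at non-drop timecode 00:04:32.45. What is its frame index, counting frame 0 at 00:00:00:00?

Total seconds to the label: (0 × 3600 + 4 × 60 + 32) = 272.
Frame index = 272 × 48 + 45 = 13101.

frame 13101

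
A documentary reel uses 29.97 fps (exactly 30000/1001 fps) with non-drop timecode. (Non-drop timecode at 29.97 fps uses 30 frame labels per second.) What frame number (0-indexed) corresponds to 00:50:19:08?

Total seconds to the label: (0 × 3600 + 50 × 60 + 19) = 3019.
Frame index = 3019 × 30 + 8 = 90578.

90578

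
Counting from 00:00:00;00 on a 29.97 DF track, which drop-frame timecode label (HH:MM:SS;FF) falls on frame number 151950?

01:24:30;02

Each 10-minute DF block holds 10 × 60 × 30 − 9 × 2 = 17982 frames. 151950 ÷ 17982 → 8 full blocks, remainder 8094.
Within the partial block the first minute is 1800 frames and each further minute 1798, so 4 further minute boundaries passed. Total skipped labels = 18 × 8 + 2 × 4 = 152.
Non-drop label index = 151950 + 152 = 152102; at 30 labels/s that is 01:24:30:02, i.e. DF 01:24:30;02.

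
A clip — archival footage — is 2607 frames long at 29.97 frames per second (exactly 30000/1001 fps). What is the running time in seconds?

86.9869 seconds

Running time = 2607 / (30000/1001) = 86.9869 s.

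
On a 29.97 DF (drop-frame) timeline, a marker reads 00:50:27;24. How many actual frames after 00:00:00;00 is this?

90744

Complete 10-minute blocks: 5, each 17982 frames → 89910.
Remaining 0 whole minutes in the current block: 0 frames.
Within the current minute: 27 × 30 + 24 = 834. Total = 89910 + 0 + 834 = 90744.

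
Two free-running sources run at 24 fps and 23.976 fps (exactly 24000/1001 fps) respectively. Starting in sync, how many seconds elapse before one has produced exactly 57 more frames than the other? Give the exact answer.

The gap grows by |24000/1001 − 24| = 24/1001 frames per second.
Time for a 57-frame gap: 57 ÷ (24/1001) = 2377.375 s.

2377.375 seconds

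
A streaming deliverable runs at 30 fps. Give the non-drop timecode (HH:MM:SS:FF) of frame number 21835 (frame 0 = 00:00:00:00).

00:12:07:25

21835 ÷ 30 = 727 full seconds, remainder 25 frames.
727 s = 0 h 12 min 7 s.
Timecode: 00:12:07:25.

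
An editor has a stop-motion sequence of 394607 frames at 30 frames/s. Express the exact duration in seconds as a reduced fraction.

Running time = 394607 ÷ (30) = 394607 × 1/30 = 394607/30 s.

394607/30 seconds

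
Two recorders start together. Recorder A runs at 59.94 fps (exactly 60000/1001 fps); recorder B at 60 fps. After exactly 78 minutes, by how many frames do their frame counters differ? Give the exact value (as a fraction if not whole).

21600/77 frames

78 min = 4680 s.
A emits 60000/1001 × 4680 = 21600000/77 frames; B emits 60 × 4680 = 280800.
Difference = 21600/77 frames (≈ 280.5195); B is ahead of A.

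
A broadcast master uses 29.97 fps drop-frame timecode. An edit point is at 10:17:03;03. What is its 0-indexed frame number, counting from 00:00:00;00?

Complete 10-minute blocks: 61, each 17982 frames → 1096902.
Remaining 7 whole minutes in the current block: 1800 + 6 × 1798 = 12588 frames.
Within the current minute: 3 × 30 + 3 − 2 = 91 (labels ;00/;01 skipped at this minute). Total = 1096902 + 12588 + 91 = 1109581.

1109581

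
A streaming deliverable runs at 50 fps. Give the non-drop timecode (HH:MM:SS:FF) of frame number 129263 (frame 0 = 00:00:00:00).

00:43:05:13

129263 ÷ 50 = 2585 full seconds, remainder 13 frames.
2585 s = 0 h 43 min 5 s.
Timecode: 00:43:05:13.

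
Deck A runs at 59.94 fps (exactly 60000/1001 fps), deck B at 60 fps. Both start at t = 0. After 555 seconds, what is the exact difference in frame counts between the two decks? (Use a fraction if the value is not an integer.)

33300/1001 frames

A emits 60000/1001 × 555 = 33300000/1001 frames; B emits 60 × 555 = 33300.
Difference = 33300/1001 frames (≈ 33.2667); B is ahead of A.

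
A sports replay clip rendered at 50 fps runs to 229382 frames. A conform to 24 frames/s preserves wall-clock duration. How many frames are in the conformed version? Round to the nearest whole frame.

110103 frames

Frames at target rate = 229382 × (24) / (50) = 2752584/25 ≈ 110103.360.
Nearest whole frame: 110103.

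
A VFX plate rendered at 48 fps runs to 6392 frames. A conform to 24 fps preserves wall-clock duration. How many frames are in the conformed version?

3196 frames

Target frames = source frames × (target rate / source rate) = 6392 × (24)/(48) = 6392 × 1/2 = 3196.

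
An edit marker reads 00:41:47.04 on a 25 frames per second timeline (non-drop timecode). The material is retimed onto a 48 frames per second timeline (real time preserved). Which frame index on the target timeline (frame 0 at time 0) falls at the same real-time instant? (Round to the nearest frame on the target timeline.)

Source frame index: (0×3600 + 41×60 + 47) × 25 + 4 = 62679.
Real time: 62679 / (25) = 62679/25 s.
Target frame: (62679/25) × (48) = 3008592/25 ≈ 120343.680 → 120344.

frame 120344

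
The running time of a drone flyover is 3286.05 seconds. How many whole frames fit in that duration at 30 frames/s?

Frames = 3286.05 × 30 = 197163/2 ≈ 98581.5000.
Complete frames: 98581.

98581 frames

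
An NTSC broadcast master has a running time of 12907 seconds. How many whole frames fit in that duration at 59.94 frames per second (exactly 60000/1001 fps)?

773646 frames

Frames = 12907 × 60000/1001 = 774420000/1001 ≈ 773646.3536.
Complete frames: 773646.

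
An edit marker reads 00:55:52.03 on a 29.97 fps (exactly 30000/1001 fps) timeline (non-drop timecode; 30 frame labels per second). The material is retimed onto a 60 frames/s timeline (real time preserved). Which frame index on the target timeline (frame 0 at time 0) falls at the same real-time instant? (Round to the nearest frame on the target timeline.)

frame 201327

Source frame index: (0×3600 + 55×60 + 52) × 30 + 3 = 100563.
Real time: 100563 / (30000/1001) = 33554521/10000 s.
Target frame: (33554521/10000) × (60) = 100663563/500 ≈ 201327.126 → 201327.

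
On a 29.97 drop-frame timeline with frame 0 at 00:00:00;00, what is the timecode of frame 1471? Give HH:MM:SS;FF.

00:00:49;01

Ten DF minutes hold 17982 frames, so frame 1471 lies in block 0 (frames 0–17981) with 1471 frames into that block.
The block's first minute is 1800 frames and the rest 1798 each; 1471 frames reaches minute 0, so 0 × 18 + 0 × 2 = 0 labels have been skipped so far.
Adding those back, label number 1471 + 0 = 1471 at 30 labels/s is 49 s + 1 f = 0 h 0 min 49 s frame 1, i.e. 00:00:49;01.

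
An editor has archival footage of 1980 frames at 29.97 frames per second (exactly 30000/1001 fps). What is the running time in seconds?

66.066 seconds

Running time = 1980 / (30000/1001) = 66.066 s.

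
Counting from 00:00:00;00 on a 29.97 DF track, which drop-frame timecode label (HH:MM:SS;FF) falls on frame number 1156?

Ten DF minutes hold 17982 frames, so frame 1156 lies in block 0 (frames 0–17981) with 1156 frames into that block.
The block's first minute is 1800 frames and the rest 1798 each; 1156 frames reaches minute 0, so 0 × 18 + 0 × 2 = 0 labels have been skipped so far.
Adding those back, label number 1156 + 0 = 1156 at 30 labels/s is 38 s + 16 f = 0 h 0 min 38 s frame 16, i.e. 00:00:38;16.

00:00:38;16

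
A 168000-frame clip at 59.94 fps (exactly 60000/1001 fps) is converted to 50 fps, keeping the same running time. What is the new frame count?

140140 frames

Target frames = source frames × (target rate / source rate) = 168000 × (50)/(60000/1001) = 168000 × 1001/1200 = 140140.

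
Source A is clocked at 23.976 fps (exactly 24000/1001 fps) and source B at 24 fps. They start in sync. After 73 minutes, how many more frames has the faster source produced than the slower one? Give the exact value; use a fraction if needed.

105120/1001 frames

73 min = 4380 s.
A emits 24000/1001 × 4380 = 105120000/1001 frames; B emits 24 × 4380 = 105120.
Difference = 105120/1001 frames (≈ 105.0150); B is ahead of A.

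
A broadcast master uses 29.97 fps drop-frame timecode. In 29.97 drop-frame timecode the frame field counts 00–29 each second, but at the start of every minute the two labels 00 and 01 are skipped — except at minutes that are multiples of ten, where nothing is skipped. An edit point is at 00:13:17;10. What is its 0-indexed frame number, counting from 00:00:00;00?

As if non-drop at 30 labels/s: (0 × 3600 + 13 × 60 + 17) × 30 + 10 = 23920.
Minute boundaries passed: 13; those not divisible by 10: 13 − 1 = 12; dropped labels = 2 × 12 = 24.
Actual frame index = 23920 − 24 = 23896.

23896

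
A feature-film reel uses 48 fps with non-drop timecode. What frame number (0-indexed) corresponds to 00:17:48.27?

frame 51291

Total seconds to the label: (0 × 3600 + 17 × 60 + 48) = 1068.
Frame index = 1068 × 48 + 27 = 51291.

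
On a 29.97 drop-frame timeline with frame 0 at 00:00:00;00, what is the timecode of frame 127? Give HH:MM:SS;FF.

00:00:04;07

Each 10-minute DF block holds 10 × 60 × 30 − 9 × 2 = 17982 frames. 127 ÷ 17982 → 0 full blocks, remainder 127.
Within the partial block the first minute is 1800 frames and each further minute 1798, so 0 further minute boundaries passed. Total skipped labels = 18 × 0 + 2 × 0 = 0.
Non-drop label index = 127 + 0 = 127; at 30 labels/s that is 00:00:04:07, i.e. DF 00:00:04;07.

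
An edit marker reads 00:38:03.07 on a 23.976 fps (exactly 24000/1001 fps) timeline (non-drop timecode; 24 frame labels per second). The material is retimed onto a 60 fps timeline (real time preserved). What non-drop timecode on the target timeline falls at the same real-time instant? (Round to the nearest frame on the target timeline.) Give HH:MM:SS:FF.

Source frame index: (0×3600 + 38×60 + 3) × 24 + 7 = 54799.
Real time: 54799 / (24000/1001) = 54853799/24000 s.
Target frame: (54853799/24000) × (60) = 54853799/400 ≈ 137134.497 → 137134.
At 60 labels/s: frame 137134 → 00:38:05:34.

00:38:05:34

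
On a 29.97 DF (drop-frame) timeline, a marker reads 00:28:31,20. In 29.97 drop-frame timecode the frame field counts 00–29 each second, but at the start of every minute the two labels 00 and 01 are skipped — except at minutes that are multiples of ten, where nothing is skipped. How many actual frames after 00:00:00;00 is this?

As if non-drop at 30 labels/s: (0 × 3600 + 28 × 60 + 31) × 30 + 20 = 51350.
Minute boundaries passed: 28; those not divisible by 10: 28 − 2 = 26; dropped labels = 2 × 26 = 52.
Actual frame index = 51350 − 52 = 51298.

51298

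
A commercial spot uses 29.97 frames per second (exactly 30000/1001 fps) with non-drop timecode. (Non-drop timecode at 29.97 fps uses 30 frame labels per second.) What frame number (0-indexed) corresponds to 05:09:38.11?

frame 557351

Total seconds to the label: (5 × 3600 + 9 × 60 + 38) = 18578.
Frame index = 18578 × 30 + 11 = 557351.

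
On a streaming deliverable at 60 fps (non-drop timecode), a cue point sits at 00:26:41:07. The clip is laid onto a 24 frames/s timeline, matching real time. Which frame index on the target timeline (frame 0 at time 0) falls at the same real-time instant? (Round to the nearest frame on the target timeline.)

Source frame index: (0×3600 + 26×60 + 41) × 60 + 7 = 96067.
Real time: 96067 / (60) = 96067/60 s.
Target frame: (96067/60) × (24) = 192134/5 ≈ 38426.800 → 38427.

frame 38427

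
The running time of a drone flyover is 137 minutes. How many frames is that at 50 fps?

411000 frames

137 min = 8220 s.
Frames = 8220 × 50 = 411000.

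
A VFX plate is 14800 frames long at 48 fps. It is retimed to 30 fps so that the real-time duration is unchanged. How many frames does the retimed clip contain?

Target frames = source frames × (target rate / source rate) = 14800 × (30)/(48) = 14800 × 5/8 = 9250.

9250 frames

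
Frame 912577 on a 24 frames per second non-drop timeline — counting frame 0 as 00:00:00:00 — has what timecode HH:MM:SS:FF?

10:33:44:01

912577 ÷ 24 = 38024 full seconds, remainder 1 frame.
38024 s = 10 h 33 min 44 s.
Timecode: 10:33:44:01.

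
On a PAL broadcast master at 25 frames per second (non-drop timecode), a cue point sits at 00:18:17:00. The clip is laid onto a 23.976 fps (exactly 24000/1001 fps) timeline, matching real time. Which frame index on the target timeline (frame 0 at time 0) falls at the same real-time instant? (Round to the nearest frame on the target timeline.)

frame 26302

Source frame index: (0×3600 + 18×60 + 17) × 25 + 0 = 27425.
Real time: 27425 / (25) = 1097 s.
Target frame: (1097) × (24000/1001) = 26328000/1001 ≈ 26301.698 → 26302.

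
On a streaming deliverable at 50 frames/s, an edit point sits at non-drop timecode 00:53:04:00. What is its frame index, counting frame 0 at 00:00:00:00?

Total seconds to the label: (0 × 3600 + 53 × 60 + 4) = 3184.
Frame index = 3184 × 50 + 0 = 159200.

159200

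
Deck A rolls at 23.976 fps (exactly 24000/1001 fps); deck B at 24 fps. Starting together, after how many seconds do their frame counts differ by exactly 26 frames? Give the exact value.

The gap grows by |24 − 24000/1001| = 24/1001 frames per second.
Time for a 26-frame gap: 26 ÷ (24/1001) = 13013/12 s.

13013/12 seconds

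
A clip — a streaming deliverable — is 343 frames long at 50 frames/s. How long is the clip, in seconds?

Running time = 343 / (50) = 6.86 s.

6.86 seconds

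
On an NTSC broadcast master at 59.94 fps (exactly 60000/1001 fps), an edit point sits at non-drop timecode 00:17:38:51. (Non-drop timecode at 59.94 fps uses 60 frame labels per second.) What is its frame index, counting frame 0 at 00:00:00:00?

63531

Total seconds to the label: (0 × 3600 + 17 × 60 + 38) = 1058.
Frame index = 1058 × 60 + 51 = 63531.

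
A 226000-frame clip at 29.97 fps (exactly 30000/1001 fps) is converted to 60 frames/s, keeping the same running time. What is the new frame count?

452452 frames

Target frames = source frames × (target rate / source rate) = 226000 × (60)/(30000/1001) = 226000 × 1001/500 = 452452.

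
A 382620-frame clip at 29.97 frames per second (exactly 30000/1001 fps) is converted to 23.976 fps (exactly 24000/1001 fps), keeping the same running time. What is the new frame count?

306096 frames

Target frames = source frames × (target rate / source rate) = 382620 × (24000/1001)/(30000/1001) = 382620 × 4/5 = 306096.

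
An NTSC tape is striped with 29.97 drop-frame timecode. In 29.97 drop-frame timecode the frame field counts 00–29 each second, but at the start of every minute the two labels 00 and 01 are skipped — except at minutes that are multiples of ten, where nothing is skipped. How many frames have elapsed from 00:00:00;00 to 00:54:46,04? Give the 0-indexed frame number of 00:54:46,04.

98486

Complete 10-minute blocks: 5, each 17982 frames → 89910.
Remaining 4 whole minutes in the current block: 1800 + 3 × 1798 = 7194 frames.
Within the current minute: 46 × 30 + 4 − 2 = 1382 (labels ;00/;01 skipped at this minute). Total = 89910 + 7194 + 1382 = 98486.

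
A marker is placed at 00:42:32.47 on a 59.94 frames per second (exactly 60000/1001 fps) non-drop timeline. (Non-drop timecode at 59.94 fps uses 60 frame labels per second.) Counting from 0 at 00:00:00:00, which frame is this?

Total seconds to the label: (0 × 3600 + 42 × 60 + 32) = 2552.
Frame index = 2552 × 60 + 47 = 153167.

153167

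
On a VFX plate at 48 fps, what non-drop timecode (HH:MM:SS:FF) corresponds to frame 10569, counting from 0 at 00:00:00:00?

00:03:40:09

10569 ÷ 48 = 220 full seconds, remainder 9 frames.
220 s = 0 h 3 min 40 s.
Timecode: 00:03:40:09.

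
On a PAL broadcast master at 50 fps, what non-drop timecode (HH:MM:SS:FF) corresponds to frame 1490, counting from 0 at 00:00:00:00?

1490 ÷ 50 = 29 full seconds, remainder 40 frames.
29 s = 0 h 0 min 29 s.
Timecode: 00:00:29:40.

00:00:29:40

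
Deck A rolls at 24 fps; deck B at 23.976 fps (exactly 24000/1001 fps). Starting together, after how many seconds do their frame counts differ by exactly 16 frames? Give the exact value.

2002/3 seconds

The gap grows by |24000/1001 − 24| = 24/1001 frames per second.
Time for a 16-frame gap: 16 ÷ (24/1001) = 2002/3 s.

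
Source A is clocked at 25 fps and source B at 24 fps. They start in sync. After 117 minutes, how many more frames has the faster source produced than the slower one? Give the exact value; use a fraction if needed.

117 min = 7020 s.
A emits 25 × 7020 = 175500 frames; B emits 24 × 7020 = 168480.
Difference = 7020 frames; B is behind A.

7020 frames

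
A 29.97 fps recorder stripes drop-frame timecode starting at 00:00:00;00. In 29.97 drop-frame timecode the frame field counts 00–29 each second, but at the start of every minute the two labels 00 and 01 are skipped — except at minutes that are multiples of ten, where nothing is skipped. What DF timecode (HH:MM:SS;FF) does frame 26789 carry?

00:14:53;25

Ten DF minutes hold 17982 frames, so frame 26789 lies in block 1 (frames 17982–35963) with 8807 frames into that block.
The block's first minute is 1800 frames and the rest 1798 each; 8807 frames reaches minute 4, so 1 × 18 + 4 × 2 = 26 labels have been skipped so far.
Adding those back, label number 26789 + 26 = 26815 at 30 labels/s is 893 s + 25 f = 0 h 14 min 53 s frame 25, i.e. 00:14:53;25.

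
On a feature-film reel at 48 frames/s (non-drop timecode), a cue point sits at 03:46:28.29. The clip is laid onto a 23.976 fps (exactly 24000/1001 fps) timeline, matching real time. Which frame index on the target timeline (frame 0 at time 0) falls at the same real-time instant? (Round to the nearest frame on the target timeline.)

Source frame index: (3×3600 + 46×60 + 28) × 48 + 29 = 652253.
Real time: 652253 / (48) = 652253/48 s.
Target frame: (652253/48) × (24000/1001) = 46589500/143 ≈ 325800.699 → 325801.

frame 325801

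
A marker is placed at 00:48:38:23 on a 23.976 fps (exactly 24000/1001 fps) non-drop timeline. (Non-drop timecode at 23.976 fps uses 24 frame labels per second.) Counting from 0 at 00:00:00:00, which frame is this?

70055

Total seconds to the label: (0 × 3600 + 48 × 60 + 38) = 2918.
Frame index = 2918 × 24 + 23 = 70055.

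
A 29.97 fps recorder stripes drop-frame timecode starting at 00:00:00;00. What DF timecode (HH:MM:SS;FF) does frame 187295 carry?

01:44:09;13

Ten DF minutes hold 17982 frames, so frame 187295 lies in block 10 (frames 179820–197801) with 7475 frames into that block.
The block's first minute is 1800 frames and the rest 1798 each; 7475 frames reaches minute 4, so 10 × 18 + 4 × 2 = 188 labels have been skipped so far.
Adding those back, label number 187295 + 188 = 187483 at 30 labels/s is 6249 s + 13 f = 1 h 44 min 9 s frame 13, i.e. 01:44:09;13.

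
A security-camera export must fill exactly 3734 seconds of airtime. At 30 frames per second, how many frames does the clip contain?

Frames = 3734 × 30 = 112020.

112020 frames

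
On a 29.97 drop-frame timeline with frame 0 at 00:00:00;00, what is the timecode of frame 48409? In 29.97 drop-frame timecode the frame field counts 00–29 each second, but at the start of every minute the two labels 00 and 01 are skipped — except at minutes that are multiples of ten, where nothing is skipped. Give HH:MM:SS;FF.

Each 10-minute DF block holds 10 × 60 × 30 − 9 × 2 = 17982 frames. 48409 ÷ 17982 → 2 full blocks, remainder 12445.
Within the partial block the first minute is 1800 frames and each further minute 1798, so 6 further minute boundaries passed. Total skipped labels = 18 × 2 + 2 × 6 = 48.
Non-drop label index = 48409 + 48 = 48457; at 30 labels/s that is 00:26:55:07, i.e. DF 00:26:55;07.

00:26:55;07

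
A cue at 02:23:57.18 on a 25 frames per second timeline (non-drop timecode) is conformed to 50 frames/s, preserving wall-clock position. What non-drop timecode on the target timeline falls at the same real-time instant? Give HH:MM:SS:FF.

02:23:57:36

Source frame index: (2×3600 + 23×60 + 57) × 25 + 18 = 215943.
Real time: 215943 / (25) = 215943/25 s.
Target frame: (215943/25) × (50) = 431886.
At 50 labels/s: frame 431886 → 02:23:57:36.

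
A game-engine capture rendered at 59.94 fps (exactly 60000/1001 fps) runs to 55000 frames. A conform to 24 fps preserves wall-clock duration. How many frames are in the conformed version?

Target frames = source frames × (target rate / source rate) = 55000 × (24)/(60000/1001) = 55000 × 1001/2500 = 22022.

22022 frames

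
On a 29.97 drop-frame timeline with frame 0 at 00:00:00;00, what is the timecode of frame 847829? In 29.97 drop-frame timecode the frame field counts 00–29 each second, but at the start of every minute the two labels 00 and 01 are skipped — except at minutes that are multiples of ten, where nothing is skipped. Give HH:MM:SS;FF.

07:51:29;07

Ten DF minutes hold 17982 frames, so frame 847829 lies in block 47 (frames 845154–863135) with 2675 frames into that block.
The block's first minute is 1800 frames and the rest 1798 each; 2675 frames reaches minute 1, so 47 × 18 + 1 × 2 = 848 labels have been skipped so far.
Adding those back, label number 847829 + 848 = 848677 at 30 labels/s is 28289 s + 7 f = 7 h 51 min 29 s frame 7, i.e. 07:51:29;07.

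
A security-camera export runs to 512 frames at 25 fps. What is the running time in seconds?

Running time = 512 / (25) = 20.48 s.

20.48 seconds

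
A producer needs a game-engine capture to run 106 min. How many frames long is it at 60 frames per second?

106 min = 6360 s.
Frames = 6360 × 60 = 381600.

381600 frames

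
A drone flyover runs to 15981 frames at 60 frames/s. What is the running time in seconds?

266.35 seconds

Running time = 15981 / (60) = 266.35 s.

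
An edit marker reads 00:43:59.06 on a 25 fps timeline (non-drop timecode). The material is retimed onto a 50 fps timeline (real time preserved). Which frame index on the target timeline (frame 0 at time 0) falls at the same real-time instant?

Source frame index: (0×3600 + 43×60 + 59) × 25 + 6 = 65981.
Real time: 65981 / (25) = 65981/25 s.
Target frame: (65981/25) × (50) = 131962.

frame 131962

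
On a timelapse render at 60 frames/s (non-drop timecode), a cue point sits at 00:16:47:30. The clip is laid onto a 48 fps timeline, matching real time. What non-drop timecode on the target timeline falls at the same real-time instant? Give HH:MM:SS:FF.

Source frame index: (0×3600 + 16×60 + 47) × 60 + 30 = 60450.
Real time: 60450 / (60) = 2015/2 s.
Target frame: (2015/2) × (48) = 48360.
At 48 labels/s: frame 48360 → 00:16:47:24.

00:16:47:24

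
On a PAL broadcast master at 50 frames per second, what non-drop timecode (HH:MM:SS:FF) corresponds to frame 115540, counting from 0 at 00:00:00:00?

115540 ÷ 50 = 2310 full seconds, remainder 40 frames.
2310 s = 0 h 38 min 30 s.
Timecode: 00:38:30:40.

00:38:30:40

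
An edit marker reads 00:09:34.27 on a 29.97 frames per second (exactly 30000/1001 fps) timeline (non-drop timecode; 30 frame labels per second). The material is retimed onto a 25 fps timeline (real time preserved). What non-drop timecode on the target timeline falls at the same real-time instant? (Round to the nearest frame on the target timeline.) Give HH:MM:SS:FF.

00:09:35:12

Source frame index: (0×3600 + 9×60 + 34) × 30 + 27 = 17247.
Real time: 17247 / (30000/1001) = 5754749/10000 s.
Target frame: (5754749/10000) × (25) = 5754749/400 ≈ 14386.872 → 14387.
At 25 labels/s: frame 14387 → 00:09:35:12.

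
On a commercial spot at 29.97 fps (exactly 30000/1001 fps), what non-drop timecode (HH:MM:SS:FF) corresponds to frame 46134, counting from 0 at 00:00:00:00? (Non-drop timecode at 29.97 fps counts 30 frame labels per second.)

00:25:37:24

46134 ÷ 30 = 1537 full seconds, remainder 24 frames.
1537 s = 0 h 25 min 37 s.
Timecode: 00:25:37:24.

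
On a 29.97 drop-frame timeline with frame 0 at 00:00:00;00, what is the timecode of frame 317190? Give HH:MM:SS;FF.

Each 10-minute DF block holds 10 × 60 × 30 − 9 × 2 = 17982 frames. 317190 ÷ 17982 → 17 full blocks, remainder 11496.
Within the partial block the first minute is 1800 frames and each further minute 1798, so 6 further minute boundaries passed. Total skipped labels = 18 × 17 + 2 × 6 = 318.
Non-drop label index = 317190 + 318 = 317508; at 30 labels/s that is 02:56:23:18, i.e. DF 02:56:23;18.

02:56:23;18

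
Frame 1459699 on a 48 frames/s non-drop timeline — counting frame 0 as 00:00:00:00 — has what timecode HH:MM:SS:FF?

08:26:50:19

1459699 ÷ 48 = 30410 full seconds, remainder 19 frames.
30410 s = 8 h 26 min 50 s.
Timecode: 08:26:50:19.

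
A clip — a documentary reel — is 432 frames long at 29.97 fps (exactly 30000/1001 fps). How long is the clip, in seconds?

Running time = 432 / (30000/1001) = 14.4144 s.

14.4144 seconds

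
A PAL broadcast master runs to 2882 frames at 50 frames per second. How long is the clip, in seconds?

57.64 seconds

Running time = 2882 / (50) = 57.64 s.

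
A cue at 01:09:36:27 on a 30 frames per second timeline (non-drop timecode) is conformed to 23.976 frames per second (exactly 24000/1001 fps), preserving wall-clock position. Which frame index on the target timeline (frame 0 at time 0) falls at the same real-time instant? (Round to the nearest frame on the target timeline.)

Source frame index: (1×3600 + 9×60 + 36) × 30 + 27 = 125307.
Real time: 125307 / (30) = 41769/10 s.
Target frame: (41769/10) × (24000/1001) = 1101600/11 ≈ 100145.455 → 100145.

frame 100145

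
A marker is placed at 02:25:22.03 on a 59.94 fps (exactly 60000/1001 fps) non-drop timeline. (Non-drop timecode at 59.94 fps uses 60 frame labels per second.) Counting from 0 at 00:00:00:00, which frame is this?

frame 523323

Total seconds to the label: (2 × 3600 + 25 × 60 + 22) = 8722.
Frame index = 8722 × 60 + 3 = 523323.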